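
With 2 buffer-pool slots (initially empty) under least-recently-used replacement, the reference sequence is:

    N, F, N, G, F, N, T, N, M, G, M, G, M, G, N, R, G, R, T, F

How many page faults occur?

13

N -> fault, frames [N]
F -> fault, frames [N, F]
N -> hit
G -> fault, evict F, frames [N, G]
F -> fault, evict N, frames [G, F]
N -> fault, evict G, frames [F, N]
T -> fault, evict F, frames [N, T]
N -> hit
M -> fault, evict T, frames [N, M]
G -> fault, evict N, frames [M, G]
M -> hit
G -> hit
M -> hit
G -> hit
N -> fault, evict M, frames [G, N]
R -> fault, evict G, frames [N, R]
G -> fault, evict N, frames [R, G]
R -> hit
T -> fault, evict G, frames [R, T]
F -> fault, evict R, frames [T, F]
Page faults: 13.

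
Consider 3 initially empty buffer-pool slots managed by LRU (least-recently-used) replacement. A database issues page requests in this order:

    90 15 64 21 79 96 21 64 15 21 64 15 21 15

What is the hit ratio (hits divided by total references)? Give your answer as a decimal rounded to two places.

90: fault, frames (90)
15: fault, frames (90 15)
64: fault, frames (90 15 64)
21: fault, evict 90, frames (15 64 21)
79: fault, evict 15, frames (64 21 79)
96: fault, evict 64, frames (21 79 96)
21: hit
64: fault, evict 79, frames (96 21 64)
15: fault, evict 96, frames (21 64 15)
21: hit
64: hit
15: hit
21: hit
15: hit
Hits: 6 of 14 references → 6/14 = 0.4286.

0.43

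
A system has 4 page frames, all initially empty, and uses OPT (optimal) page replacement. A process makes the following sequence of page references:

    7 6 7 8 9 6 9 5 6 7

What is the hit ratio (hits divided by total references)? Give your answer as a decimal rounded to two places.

7: fault, frames [7]
6: fault, frames [7, 6]
7: hit
8: fault, frames [7, 6, 8]
9: fault, frames [7, 6, 8, 9]
6: hit
9: hit
5: fault, evict 9, frames [7, 6, 8, 5]
6: hit
7: hit
Hits: 5 of 10 references → 5/10 = 0.5000.

0.50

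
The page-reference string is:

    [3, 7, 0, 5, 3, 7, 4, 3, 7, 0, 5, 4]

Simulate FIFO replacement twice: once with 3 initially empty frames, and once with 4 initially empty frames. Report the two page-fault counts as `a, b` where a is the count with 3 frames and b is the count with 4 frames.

9, 10

3 frames: F F F F F F F . . F F . → 9 faults.
4 frames: F F F F . . F F F F F F → 10 faults.
10 > 9: adding a frame increased faults — Belady's anomaly.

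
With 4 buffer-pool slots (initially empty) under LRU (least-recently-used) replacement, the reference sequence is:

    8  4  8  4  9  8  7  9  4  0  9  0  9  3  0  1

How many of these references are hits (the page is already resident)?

9

8: miss, frames (8)
4: miss, frames (8 4)
8: hit
4: hit
9: miss, frames (8 4 9)
8: hit
7: miss, frames (4 9 8 7)
9: hit
4: hit
0: miss, evict 8, frames (7 9 4 0)
9: hit
0: hit
9: hit
3: miss, evict 7, frames (4 0 9 3)
0: hit
1: miss, evict 4, frames (9 3 0 1)
Hits: 9.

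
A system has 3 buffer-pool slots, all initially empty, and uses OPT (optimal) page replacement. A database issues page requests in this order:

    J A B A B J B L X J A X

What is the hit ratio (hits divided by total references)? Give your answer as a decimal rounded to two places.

J → miss, frames (J)
A → miss, frames (J A)
B → miss, frames (J A B)
A → hit
B → hit
J → hit
B → hit
L → miss, evict B, frames (J A L)
X → miss, evict L, frames (J A X)
J → hit
A → hit
X → hit
Hits: 7 of 12 references → 7/12 = 0.5833.

0.58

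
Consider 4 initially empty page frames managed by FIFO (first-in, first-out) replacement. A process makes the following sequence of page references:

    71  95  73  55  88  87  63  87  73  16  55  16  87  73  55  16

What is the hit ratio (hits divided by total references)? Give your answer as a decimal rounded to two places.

71 -> miss, frames {71}
95 -> miss, frames {71,95}
73 -> miss, frames {71,95,73}
55 -> miss, frames {71,95,73,55}
88 -> miss, evict 71, frames {95,73,55,88}
87 -> miss, evict 95, frames {73,55,88,87}
63 -> miss, evict 73, frames {55,88,87,63}
87 -> hit
73 -> miss, evict 55, frames {88,87,63,73}
16 -> miss, evict 88, frames {87,63,73,16}
55 -> miss, evict 87, frames {63,73,16,55}
16 -> hit
87 -> miss, evict 63, frames {73,16,55,87}
73 -> hit
55 -> hit
16 -> hit
Hits: 5 of 16 references → 5/16 = 0.3125.

0.31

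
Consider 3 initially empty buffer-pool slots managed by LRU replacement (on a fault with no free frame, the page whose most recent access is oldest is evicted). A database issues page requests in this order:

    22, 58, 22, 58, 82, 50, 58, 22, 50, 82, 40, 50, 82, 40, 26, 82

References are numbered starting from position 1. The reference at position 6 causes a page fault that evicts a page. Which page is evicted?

22

pos 1: 22: fault, frames [22]
pos 2: 58: fault, frames [22, 58]
pos 3: 22: hit
pos 4: 58: hit
pos 5: 82: fault, frames [22, 58, 82]
pos 6: 50: fault, evict 22, frames [58, 82, 50]
At position 6, page 22 is evicted.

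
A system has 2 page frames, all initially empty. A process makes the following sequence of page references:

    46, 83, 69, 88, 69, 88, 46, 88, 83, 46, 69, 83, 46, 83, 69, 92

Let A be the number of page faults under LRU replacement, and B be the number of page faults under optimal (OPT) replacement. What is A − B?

2

Under LRU: F F F F . . F . F F F F F . F F → 12 faults.
Under OPT: F F F F . . F . F . F . F . F F → 10 faults.
A − B = 12 − 10 = 2.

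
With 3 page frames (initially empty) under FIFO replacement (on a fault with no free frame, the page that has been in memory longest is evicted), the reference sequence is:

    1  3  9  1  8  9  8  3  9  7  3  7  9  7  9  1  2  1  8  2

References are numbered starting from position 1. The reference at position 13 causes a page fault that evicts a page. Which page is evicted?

8

pos 1: 1 → fault, frames {1}
pos 2: 3 → fault, frames {1,3}
pos 3: 9 → fault, frames {1,3,9}
pos 4: 1 → hit
pos 5: 8 → fault, evict 1, frames {3,9,8}
pos 6: 9 → hit
pos 7: 8 → hit
pos 8: 3 → hit
pos 9: 9 → hit
pos 10: 7 → fault, evict 3, frames {9,8,7}
pos 11: 3 → fault, evict 9, frames {8,7,3}
pos 12: 7 → hit
pos 13: 9 → fault, evict 8, frames {7,3,9}
At position 13, page 8 is evicted.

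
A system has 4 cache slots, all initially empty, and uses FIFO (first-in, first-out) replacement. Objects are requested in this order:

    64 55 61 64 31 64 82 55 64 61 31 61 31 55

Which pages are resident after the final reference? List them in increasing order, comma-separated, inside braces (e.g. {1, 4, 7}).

{31, 55, 64, 82}

64 -> fault, frames {64}
55 -> fault, frames {64,55}
61 -> fault, frames {64,55,61}
64 -> hit
31 -> fault, frames {64,55,61,31}
64 -> hit
82 -> fault, evict 64, frames {55,61,31,82}
55 -> hit
64 -> fault, evict 55, frames {61,31,82,64}
61 -> hit
31 -> hit
61 -> hit
31 -> hit
55 -> fault, evict 61, frames {31,82,64,55}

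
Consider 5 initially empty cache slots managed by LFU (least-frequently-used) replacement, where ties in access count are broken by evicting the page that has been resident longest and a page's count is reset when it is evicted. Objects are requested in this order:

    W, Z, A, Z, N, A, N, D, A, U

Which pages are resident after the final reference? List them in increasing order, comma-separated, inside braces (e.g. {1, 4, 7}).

W → fault, frames [W]
Z → fault, frames [W, Z]
A → fault, frames [W, Z, A]
Z → hit
N → fault, frames [W, Z, A, N]
A → hit
N → hit
D → fault, frames [W, Z, A, N, D]
A → hit
U → fault, evict W, frames [Z, A, N, D, U]

{A, D, N, U, Z}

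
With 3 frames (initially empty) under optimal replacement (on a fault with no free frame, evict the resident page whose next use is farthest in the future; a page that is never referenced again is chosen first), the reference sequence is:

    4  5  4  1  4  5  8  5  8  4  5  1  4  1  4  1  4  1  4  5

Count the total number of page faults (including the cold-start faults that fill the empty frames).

5

4: fault, frames {4}
5: fault, frames {4,5}
4: hit
1: fault, frames {4,5,1}
4: hit
5: hit
8: fault, evict 1, frames {4,5,8}
5: hit
8: hit
4: hit
5: hit
1: fault, evict 8, frames {4,5,1}
4: hit
1: hit
4: hit
1: hit
4: hit
1: hit
4: hit
5: hit
Page faults: 5.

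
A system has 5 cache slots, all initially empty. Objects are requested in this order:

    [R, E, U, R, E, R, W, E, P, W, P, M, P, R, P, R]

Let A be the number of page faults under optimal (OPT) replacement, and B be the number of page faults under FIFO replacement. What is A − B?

-1

Under OPT: F F F . . . F . F . . F . . . . → 6 faults.
Under FIFO: F F F . . . F . F . . F . F . . → 7 faults.
A − B = 6 − 7 = -1.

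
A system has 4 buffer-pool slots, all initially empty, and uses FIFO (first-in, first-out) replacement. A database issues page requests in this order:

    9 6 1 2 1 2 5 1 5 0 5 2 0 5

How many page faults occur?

9 → miss, frames {9}
6 → miss, frames {9,6}
1 → miss, frames {9,6,1}
2 → miss, frames {9,6,1,2}
1 → hit
2 → hit
5 → miss, evict 9, frames {6,1,2,5}
1 → hit
5 → hit
0 → miss, evict 6, frames {1,2,5,0}
5 → hit
2 → hit
0 → hit
5 → hit
Page faults: 6.

6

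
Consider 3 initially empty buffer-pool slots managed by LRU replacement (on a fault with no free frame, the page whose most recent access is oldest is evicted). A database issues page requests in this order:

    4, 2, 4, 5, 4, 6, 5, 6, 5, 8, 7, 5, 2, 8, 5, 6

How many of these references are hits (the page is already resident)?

7

4 -> miss, frames (4)
2 -> miss, frames (4 2)
4 -> hit
5 -> miss, frames (2 4 5)
4 -> hit
6 -> miss, evict 2, frames (5 4 6)
5 -> hit
6 -> hit
5 -> hit
8 -> miss, evict 4, frames (6 5 8)
7 -> miss, evict 6, frames (5 8 7)
5 -> hit
2 -> miss, evict 8, frames (7 5 2)
8 -> miss, evict 7, frames (5 2 8)
5 -> hit
6 -> miss, evict 2, frames (8 5 6)
Hits: 7.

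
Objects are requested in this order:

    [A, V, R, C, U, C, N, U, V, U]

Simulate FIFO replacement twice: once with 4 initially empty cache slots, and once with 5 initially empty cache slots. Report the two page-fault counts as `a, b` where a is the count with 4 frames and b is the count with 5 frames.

4 frames: F F F F F . F . F . → 7 faults.
5 frames: F F F F F . F . . . → 6 faults.
6 < 7: adding a frame reduced faults, as is typical.

7, 6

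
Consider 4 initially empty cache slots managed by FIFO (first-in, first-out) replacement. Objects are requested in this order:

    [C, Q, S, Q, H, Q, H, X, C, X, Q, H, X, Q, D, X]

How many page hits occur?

C -> miss, frames (C)
Q -> miss, frames (C Q)
S -> miss, frames (C Q S)
Q -> hit
H -> miss, frames (C Q S H)
Q -> hit
H -> hit
X -> miss, evict C, frames (Q S H X)
C -> miss, evict Q, frames (S H X C)
X -> hit
Q -> miss, evict S, frames (H X C Q)
H -> hit
X -> hit
Q -> hit
D -> miss, evict H, frames (X C Q D)
X -> hit
Hits: 8.

8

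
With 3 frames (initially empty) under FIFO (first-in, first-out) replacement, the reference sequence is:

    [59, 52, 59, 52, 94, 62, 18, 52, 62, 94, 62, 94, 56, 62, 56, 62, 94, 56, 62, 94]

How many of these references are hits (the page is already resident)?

11

59 -> miss, frames [59]
52 -> miss, frames [59, 52]
59 -> hit
52 -> hit
94 -> miss, frames [59, 52, 94]
62 -> miss, evict 59, frames [52, 94, 62]
18 -> miss, evict 52, frames [94, 62, 18]
52 -> miss, evict 94, frames [62, 18, 52]
62 -> hit
94 -> miss, evict 62, frames [18, 52, 94]
62 -> miss, evict 18, frames [52, 94, 62]
94 -> hit
56 -> miss, evict 52, frames [94, 62, 56]
62 -> hit
56 -> hit
62 -> hit
94 -> hit
56 -> hit
62 -> hit
94 -> hit
Hits: 11.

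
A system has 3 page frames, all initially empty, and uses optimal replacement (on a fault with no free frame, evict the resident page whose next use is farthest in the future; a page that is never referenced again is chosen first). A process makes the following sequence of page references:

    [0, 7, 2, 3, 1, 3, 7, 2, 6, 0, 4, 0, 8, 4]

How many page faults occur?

10

0 → fault, frames [0]
7 → fault, frames [0, 7]
2 → fault, frames [0, 7, 2]
3 → fault, evict 0, frames [7, 2, 3]
1 → fault, evict 2, frames [7, 3, 1]
3 → hit
7 → hit
2 → fault, evict 1, frames [7, 3, 2]
6 → fault, evict 2, frames [7, 3, 6]
0 → fault, evict 6, frames [7, 3, 0]
4 → fault, evict 3, frames [7, 0, 4]
0 → hit
8 → fault, evict 0, frames [7, 4, 8]
4 → hit
Page faults: 10.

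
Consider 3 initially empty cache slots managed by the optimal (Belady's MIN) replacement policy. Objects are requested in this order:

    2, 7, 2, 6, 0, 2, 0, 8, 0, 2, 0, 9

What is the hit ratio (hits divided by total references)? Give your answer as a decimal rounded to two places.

0.50

2: miss, frames {2}
7: miss, frames {2,7}
2: hit
6: miss, frames {2,7,6}
0: miss, evict 6, frames {2,7,0}
2: hit
0: hit
8: miss, evict 7, frames {2,0,8}
0: hit
2: hit
0: hit
9: miss, evict 8, frames {2,0,9}
Hits: 6 of 12 references → 6/12 = 0.5000.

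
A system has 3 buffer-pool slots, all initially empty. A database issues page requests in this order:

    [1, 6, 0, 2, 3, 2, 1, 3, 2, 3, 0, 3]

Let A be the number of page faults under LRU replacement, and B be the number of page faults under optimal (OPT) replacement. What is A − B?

1

Under LRU: F F F F F . F . . . F . → 7 faults.
Under OPT: F F F F F . . . . . F . → 6 faults.
A − B = 7 − 6 = 1.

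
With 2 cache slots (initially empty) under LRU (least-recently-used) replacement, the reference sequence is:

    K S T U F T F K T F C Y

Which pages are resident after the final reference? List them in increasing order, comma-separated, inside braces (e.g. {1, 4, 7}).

{C, Y}

K: miss, frames {K}
S: miss, frames {K,S}
T: miss, evict K, frames {S,T}
U: miss, evict S, frames {T,U}
F: miss, evict T, frames {U,F}
T: miss, evict U, frames {F,T}
F: hit
K: miss, evict T, frames {F,K}
T: miss, evict F, frames {K,T}
F: miss, evict K, frames {T,F}
C: miss, evict T, frames {F,C}
Y: miss, evict F, frames {C,Y}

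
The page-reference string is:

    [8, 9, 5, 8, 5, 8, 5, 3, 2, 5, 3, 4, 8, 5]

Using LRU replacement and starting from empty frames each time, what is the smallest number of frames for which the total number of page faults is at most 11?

f=1: 14 faults
f=2: 11 faults
f=3: 8 faults
f=4: 7 faults
f=5: 6 faults
f=6: 6 faults
Smallest f with faults ≤ 11 is 2.

2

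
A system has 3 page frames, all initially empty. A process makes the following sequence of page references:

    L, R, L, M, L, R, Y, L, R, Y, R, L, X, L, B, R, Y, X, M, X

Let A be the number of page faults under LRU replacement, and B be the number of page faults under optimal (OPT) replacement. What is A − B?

2

Under LRU: F F . F . . F . . . . . F . F F F F F . → 10 faults.
Under OPT: F F . F . . F . . . . . F . F . F . F . → 8 faults.
A − B = 10 − 8 = 2.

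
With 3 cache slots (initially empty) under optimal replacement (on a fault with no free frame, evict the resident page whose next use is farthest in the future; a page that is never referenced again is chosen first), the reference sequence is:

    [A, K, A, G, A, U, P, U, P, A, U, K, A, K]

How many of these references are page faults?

6

A -> miss, frames [A]
K -> miss, frames [A, K]
A -> hit
G -> miss, frames [A, K, G]
A -> hit
U -> miss, evict G, frames [A, K, U]
P -> miss, evict K, frames [A, U, P]
U -> hit
P -> hit
A -> hit
U -> hit
K -> miss, evict P, frames [A, U, K]
A -> hit
K -> hit
Page faults: 6.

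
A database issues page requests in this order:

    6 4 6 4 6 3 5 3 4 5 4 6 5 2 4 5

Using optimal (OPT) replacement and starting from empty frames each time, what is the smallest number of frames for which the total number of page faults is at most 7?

3

f=1: 16 faults
f=2: 8 faults
f=3: 6 faults
f=4: 5 faults
f=5: 5 faults
Smallest f with faults ≤ 7 is 3.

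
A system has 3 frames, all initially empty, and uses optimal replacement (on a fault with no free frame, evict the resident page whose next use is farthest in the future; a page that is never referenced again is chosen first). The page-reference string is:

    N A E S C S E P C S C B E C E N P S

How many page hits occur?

N: miss, frames [N]
A: miss, frames [N, A]
E: miss, frames [N, A, E]
S: miss, evict A, frames [N, E, S]
C: miss, evict N, frames [E, S, C]
S: hit
E: hit
P: miss, evict E, frames [S, C, P]
C: hit
S: hit
C: hit
B: miss, evict S, frames [C, P, B]
E: miss, evict B, frames [C, P, E]
C: hit
E: hit
N: miss, evict E, frames [C, P, N]
P: hit
S: miss, evict N, frames [C, P, S]
Hits: 8.

8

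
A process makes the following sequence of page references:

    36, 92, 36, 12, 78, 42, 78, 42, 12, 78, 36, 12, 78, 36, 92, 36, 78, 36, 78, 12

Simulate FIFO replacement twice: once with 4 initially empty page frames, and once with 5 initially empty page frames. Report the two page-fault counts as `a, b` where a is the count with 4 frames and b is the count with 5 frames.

4 frames: F F . F F F . . . . F . . . F . . . . F → 8 faults.
5 frames: F F . F F F . . . . . . . . . . . . . . → 5 faults.
5 < 8: adding a frame reduced faults, as is typical.

8, 5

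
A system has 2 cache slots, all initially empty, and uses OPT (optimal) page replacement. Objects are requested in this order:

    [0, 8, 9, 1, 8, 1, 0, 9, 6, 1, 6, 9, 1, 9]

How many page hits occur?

0: fault, frames {0}
8: fault, frames {0,8}
9: fault, evict 0, frames {8,9}
1: fault, evict 9, frames {8,1}
8: hit
1: hit
0: fault, evict 8, frames {1,0}
9: fault, evict 0, frames {1,9}
6: fault, evict 9, frames {1,6}
1: hit
6: hit
9: fault, evict 6, frames {1,9}
1: hit
9: hit
Hits: 6.

6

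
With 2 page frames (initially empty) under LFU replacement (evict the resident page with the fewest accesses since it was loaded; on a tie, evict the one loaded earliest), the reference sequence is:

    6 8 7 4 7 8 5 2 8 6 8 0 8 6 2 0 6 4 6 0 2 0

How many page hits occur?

6 → fault, frames {6}
8 → fault, frames {6,8}
7 → fault, evict 6, frames {8,7}
4 → fault, evict 8, frames {7,4}
7 → hit
8 → fault, evict 4, frames {7,8}
5 → fault, evict 8, frames {7,5}
2 → fault, evict 5, frames {7,2}
8 → fault, evict 2, frames {7,8}
6 → fault, evict 8, frames {7,6}
8 → fault, evict 6, frames {7,8}
0 → fault, evict 8, frames {7,0}
8 → fault, evict 0, frames {7,8}
6 → fault, evict 8, frames {7,6}
2 → fault, evict 6, frames {7,2}
0 → fault, evict 2, frames {7,0}
6 → fault, evict 0, frames {7,6}
4 → fault, evict 6, frames {7,4}
6 → fault, evict 4, frames {7,6}
0 → fault, evict 6, frames {7,0}
2 → fault, evict 0, frames {7,2}
0 → fault, evict 2, frames {7,0}
Hits: 1.

1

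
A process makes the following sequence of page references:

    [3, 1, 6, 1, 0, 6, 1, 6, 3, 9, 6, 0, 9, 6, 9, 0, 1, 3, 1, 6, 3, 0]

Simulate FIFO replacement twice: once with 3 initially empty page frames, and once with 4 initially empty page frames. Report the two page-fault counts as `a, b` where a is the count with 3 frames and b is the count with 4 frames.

3 frames: F F F . F . . . F F F F . . . . F F . F . F → 12 faults.
4 frames: F F F . F . . . . F . . . . . . . F F F . F → 9 faults.
9 < 12: adding a frame reduced faults, as is typical.

12, 9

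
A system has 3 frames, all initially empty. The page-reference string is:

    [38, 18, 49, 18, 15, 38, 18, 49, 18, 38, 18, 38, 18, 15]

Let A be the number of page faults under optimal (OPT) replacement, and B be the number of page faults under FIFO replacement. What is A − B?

-2

Under OPT: F F F . F . . F . . . . . F → 6 faults.
Under FIFO: F F F . F F F F . . . . . F → 8 faults.
A − B = 6 − 8 = -2.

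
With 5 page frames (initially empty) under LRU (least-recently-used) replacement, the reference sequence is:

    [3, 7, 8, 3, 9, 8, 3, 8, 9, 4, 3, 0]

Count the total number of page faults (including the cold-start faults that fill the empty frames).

6

3 -> miss, frames {3}
7 -> miss, frames {3,7}
8 -> miss, frames {3,7,8}
3 -> hit
9 -> miss, frames {7,8,3,9}
8 -> hit
3 -> hit
8 -> hit
9 -> hit
4 -> miss, frames {7,3,8,9,4}
3 -> hit
0 -> miss, evict 7, frames {8,9,4,3,0}
Page faults: 6.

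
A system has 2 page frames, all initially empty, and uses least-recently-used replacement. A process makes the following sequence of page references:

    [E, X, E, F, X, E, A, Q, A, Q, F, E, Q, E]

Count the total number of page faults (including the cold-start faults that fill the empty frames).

10

E → miss, frames (E)
X → miss, frames (E X)
E → hit
F → miss, evict X, frames (E F)
X → miss, evict E, frames (F X)
E → miss, evict F, frames (X E)
A → miss, evict X, frames (E A)
Q → miss, evict E, frames (A Q)
A → hit
Q → hit
F → miss, evict A, frames (Q F)
E → miss, evict Q, frames (F E)
Q → miss, evict F, frames (E Q)
E → hit
Page faults: 10.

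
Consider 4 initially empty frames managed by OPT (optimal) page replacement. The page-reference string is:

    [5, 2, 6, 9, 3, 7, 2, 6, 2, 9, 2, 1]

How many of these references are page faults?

7

5 -> miss, frames (5)
2 -> miss, frames (5 2)
6 -> miss, frames (5 2 6)
9 -> miss, frames (5 2 6 9)
3 -> miss, evict 5, frames (2 6 9 3)
7 -> miss, evict 3, frames (2 6 9 7)
2 -> hit
6 -> hit
2 -> hit
9 -> hit
2 -> hit
1 -> miss, evict 7, frames (2 6 9 1)
Page faults: 7.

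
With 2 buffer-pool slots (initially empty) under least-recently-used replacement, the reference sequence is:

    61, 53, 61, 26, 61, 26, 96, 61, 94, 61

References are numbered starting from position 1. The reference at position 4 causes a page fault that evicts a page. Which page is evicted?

pos 1: 61 -> fault, frames (61)
pos 2: 53 -> fault, frames (61 53)
pos 3: 61 -> hit
pos 4: 26 -> fault, evict 53, frames (61 26)
At position 4, page 53 is evicted.

53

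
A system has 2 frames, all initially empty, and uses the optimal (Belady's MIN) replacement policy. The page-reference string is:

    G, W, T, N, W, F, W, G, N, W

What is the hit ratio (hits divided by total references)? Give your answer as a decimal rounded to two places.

0.30

G: fault, frames {G}
W: fault, frames {G,W}
T: fault, evict G, frames {W,T}
N: fault, evict T, frames {W,N}
W: hit
F: fault, evict N, frames {W,F}
W: hit
G: fault, evict F, frames {W,G}
N: fault, evict G, frames {W,N}
W: hit
Hits: 3 of 10 references → 3/10 = 0.3000.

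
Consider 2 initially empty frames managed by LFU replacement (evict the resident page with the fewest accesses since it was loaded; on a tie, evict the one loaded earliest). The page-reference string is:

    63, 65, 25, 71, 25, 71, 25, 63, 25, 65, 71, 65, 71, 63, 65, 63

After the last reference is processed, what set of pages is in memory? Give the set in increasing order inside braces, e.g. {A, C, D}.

{25, 63}

63 → miss, frames [63]
65 → miss, frames [63, 65]
25 → miss, evict 63, frames [65, 25]
71 → miss, evict 65, frames [25, 71]
25 → hit
71 → hit
25 → hit
63 → miss, evict 71, frames [25, 63]
25 → hit
65 → miss, evict 63, frames [25, 65]
71 → miss, evict 65, frames [25, 71]
65 → miss, evict 71, frames [25, 65]
71 → miss, evict 65, frames [25, 71]
63 → miss, evict 71, frames [25, 63]
65 → miss, evict 63, frames [25, 65]
63 → miss, evict 65, frames [25, 63]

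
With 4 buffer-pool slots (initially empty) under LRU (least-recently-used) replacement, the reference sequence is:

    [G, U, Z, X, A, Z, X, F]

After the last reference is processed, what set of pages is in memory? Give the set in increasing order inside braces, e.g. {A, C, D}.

{A, F, X, Z}

G -> fault, frames (G)
U -> fault, frames (G U)
Z -> fault, frames (G U Z)
X -> fault, frames (G U Z X)
A -> fault, evict G, frames (U Z X A)
Z -> hit
X -> hit
F -> fault, evict U, frames (A Z X F)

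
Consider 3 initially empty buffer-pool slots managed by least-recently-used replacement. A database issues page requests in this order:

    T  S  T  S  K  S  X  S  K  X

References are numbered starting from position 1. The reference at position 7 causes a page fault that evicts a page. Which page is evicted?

T

pos 1: T -> miss, frames [T]
pos 2: S -> miss, frames [T, S]
pos 3: T -> hit
pos 4: S -> hit
pos 5: K -> miss, frames [T, S, K]
pos 6: S -> hit
pos 7: X -> miss, evict T, frames [K, S, X]
At position 7, page T is evicted.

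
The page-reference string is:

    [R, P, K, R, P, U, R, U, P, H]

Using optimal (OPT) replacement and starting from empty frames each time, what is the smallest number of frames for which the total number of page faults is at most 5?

3

f=1: 10 faults
f=2: 7 faults
f=3: 5 faults
f=4: 5 faults
f=5: 5 faults
Smallest f with faults ≤ 5 is 3.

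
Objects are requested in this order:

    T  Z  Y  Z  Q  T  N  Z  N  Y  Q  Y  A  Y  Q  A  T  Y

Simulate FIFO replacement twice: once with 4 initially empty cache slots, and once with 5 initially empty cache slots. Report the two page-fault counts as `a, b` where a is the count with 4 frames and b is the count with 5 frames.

4 frames: F F F . F . F . . . . . F . . . F F → 8 faults.
5 frames: F F F . F . F . . . . . F . . . F . → 7 faults.
7 < 8: adding a frame reduced faults, as is typical.

8, 7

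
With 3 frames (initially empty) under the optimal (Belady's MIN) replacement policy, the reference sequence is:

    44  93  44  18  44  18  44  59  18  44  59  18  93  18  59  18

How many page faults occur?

5

44 → fault, frames {44}
93 → fault, frames {44,93}
44 → hit
18 → fault, frames {44,93,18}
44 → hit
18 → hit
44 → hit
59 → fault, evict 93, frames {44,18,59}
18 → hit
44 → hit
59 → hit
18 → hit
93 → fault, evict 44, frames {18,59,93}
18 → hit
59 → hit
18 → hit
Page faults: 5.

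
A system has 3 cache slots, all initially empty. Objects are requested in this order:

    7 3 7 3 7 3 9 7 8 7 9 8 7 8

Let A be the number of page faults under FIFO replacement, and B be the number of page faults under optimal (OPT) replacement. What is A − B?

Under FIFO: F F . . . . F . F F . . . . → 5 faults.
Under OPT: F F . . . . F . F . . . . . → 4 faults.
A − B = 5 − 4 = 1.

1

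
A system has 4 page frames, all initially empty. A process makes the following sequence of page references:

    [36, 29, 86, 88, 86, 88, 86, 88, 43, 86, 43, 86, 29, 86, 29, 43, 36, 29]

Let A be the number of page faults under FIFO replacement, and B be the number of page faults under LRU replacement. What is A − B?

Under FIFO: F F F F . . . . F . . . . . . . F F → 7 faults.
Under LRU: F F F F . . . . F . . . . . . . F . → 6 faults.
A − B = 7 − 6 = 1.

1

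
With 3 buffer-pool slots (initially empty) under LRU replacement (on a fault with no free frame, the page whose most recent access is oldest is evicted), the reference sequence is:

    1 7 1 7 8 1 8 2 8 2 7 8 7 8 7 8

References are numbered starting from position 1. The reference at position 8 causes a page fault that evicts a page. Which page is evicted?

pos 1: 1 -> fault, frames [1]
pos 2: 7 -> fault, frames [1, 7]
pos 3: 1 -> hit
pos 4: 7 -> hit
pos 5: 8 -> fault, frames [1, 7, 8]
pos 6: 1 -> hit
pos 7: 8 -> hit
pos 8: 2 -> fault, evict 7, frames [1, 8, 2]
At position 8, page 7 is evicted.

7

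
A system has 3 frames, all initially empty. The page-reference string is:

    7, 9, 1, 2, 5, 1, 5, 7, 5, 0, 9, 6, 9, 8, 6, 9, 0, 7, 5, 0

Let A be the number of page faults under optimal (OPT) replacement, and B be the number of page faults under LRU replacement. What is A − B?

-1

Under OPT: F F F F F . . . . F F F . F . . F F F . → 12 faults.
Under LRU: F F F F F . . F . F F F . F . . F F F . → 13 faults.
A − B = 12 − 13 = -1.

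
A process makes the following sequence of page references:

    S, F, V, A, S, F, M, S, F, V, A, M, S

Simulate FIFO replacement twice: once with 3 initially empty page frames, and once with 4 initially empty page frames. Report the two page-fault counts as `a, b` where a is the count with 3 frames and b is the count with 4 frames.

10, 11

3 frames: F F F F F F F . . F F . F → 10 faults.
4 frames: F F F F . . F F F F F F F → 11 faults.
11 > 10: adding a frame increased faults — Belady's anomaly.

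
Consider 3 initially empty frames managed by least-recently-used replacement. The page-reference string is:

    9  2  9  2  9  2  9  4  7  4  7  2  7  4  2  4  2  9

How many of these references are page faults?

9 → miss, frames (9)
2 → miss, frames (9 2)
9 → hit
2 → hit
9 → hit
2 → hit
9 → hit
4 → miss, frames (2 9 4)
7 → miss, evict 2, frames (9 4 7)
4 → hit
7 → hit
2 → miss, evict 9, frames (4 7 2)
7 → hit
4 → hit
2 → hit
4 → hit
2 → hit
9 → miss, evict 7, frames (4 2 9)
Page faults: 6.

6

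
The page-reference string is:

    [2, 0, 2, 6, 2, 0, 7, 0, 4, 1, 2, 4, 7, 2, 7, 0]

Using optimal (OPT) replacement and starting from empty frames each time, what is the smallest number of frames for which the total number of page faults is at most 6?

5

f=1: 16 faults
f=2: 10 faults
f=3: 8 faults
f=4: 7 faults
f=5: 6 faults
f=6: 6 faults
Smallest f with faults ≤ 6 is 5.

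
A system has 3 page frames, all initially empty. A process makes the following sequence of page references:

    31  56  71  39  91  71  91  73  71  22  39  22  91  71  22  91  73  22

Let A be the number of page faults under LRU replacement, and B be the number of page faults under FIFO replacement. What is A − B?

-2

Under LRU: F F F F F . . F . F F . F F . . F . → 11 faults.
Under FIFO: F F F F F . . F F F F . F F F . F . → 13 faults.
A − B = 11 − 13 = -2.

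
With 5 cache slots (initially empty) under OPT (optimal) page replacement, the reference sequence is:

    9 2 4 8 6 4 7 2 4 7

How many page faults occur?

6

9: miss, frames [9]
2: miss, frames [9, 2]
4: miss, frames [9, 2, 4]
8: miss, frames [9, 2, 4, 8]
6: miss, frames [9, 2, 4, 8, 6]
4: hit
7: miss, evict 6, frames [9, 2, 4, 8, 7]
2: hit
4: hit
7: hit
Page faults: 6.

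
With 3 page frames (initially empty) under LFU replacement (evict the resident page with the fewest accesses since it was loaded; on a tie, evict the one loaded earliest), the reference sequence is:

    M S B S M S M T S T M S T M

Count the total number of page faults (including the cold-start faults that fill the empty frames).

4

M → fault, frames [M]
S → fault, frames [M, S]
B → fault, frames [M, S, B]
S → hit
M → hit
S → hit
M → hit
T → fault, evict B, frames [M, S, T]
S → hit
T → hit
M → hit
S → hit
T → hit
M → hit
Page faults: 4.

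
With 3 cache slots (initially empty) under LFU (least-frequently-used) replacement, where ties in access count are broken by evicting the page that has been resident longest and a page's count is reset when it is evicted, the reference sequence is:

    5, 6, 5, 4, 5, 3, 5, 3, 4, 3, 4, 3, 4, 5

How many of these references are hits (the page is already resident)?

5: miss, frames {5}
6: miss, frames {5,6}
5: hit
4: miss, frames {5,6,4}
5: hit
3: miss, evict 6, frames {5,4,3}
5: hit
3: hit
4: hit
3: hit
4: hit
3: hit
4: hit
5: hit
Hits: 10.

10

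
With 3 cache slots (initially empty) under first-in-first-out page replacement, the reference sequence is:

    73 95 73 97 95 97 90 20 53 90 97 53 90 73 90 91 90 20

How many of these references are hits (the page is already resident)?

73: fault, frames {73}
95: fault, frames {73,95}
73: hit
97: fault, frames {73,95,97}
95: hit
97: hit
90: fault, evict 73, frames {95,97,90}
20: fault, evict 95, frames {97,90,20}
53: fault, evict 97, frames {90,20,53}
90: hit
97: fault, evict 90, frames {20,53,97}
53: hit
90: fault, evict 20, frames {53,97,90}
73: fault, evict 53, frames {97,90,73}
90: hit
91: fault, evict 97, frames {90,73,91}
90: hit
20: fault, evict 90, frames {73,91,20}
Hits: 7.

7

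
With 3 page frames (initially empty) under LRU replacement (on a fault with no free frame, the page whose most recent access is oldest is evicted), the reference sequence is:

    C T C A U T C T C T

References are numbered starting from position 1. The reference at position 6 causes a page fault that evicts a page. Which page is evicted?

C

pos 1: C -> fault, frames (C)
pos 2: T -> fault, frames (C T)
pos 3: C -> hit
pos 4: A -> fault, frames (T C A)
pos 5: U -> fault, evict T, frames (C A U)
pos 6: T -> fault, evict C, frames (A U T)
At position 6, page C is evicted.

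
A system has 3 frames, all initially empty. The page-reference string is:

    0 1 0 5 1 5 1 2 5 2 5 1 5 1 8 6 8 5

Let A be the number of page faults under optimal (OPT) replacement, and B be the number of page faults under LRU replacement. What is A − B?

Under OPT: F F . F . . . F . . . . . . F F . . → 6 faults.
Under LRU: F F . F . . . F . . . . . . F F . F → 7 faults.
A − B = 6 − 7 = -1.

-1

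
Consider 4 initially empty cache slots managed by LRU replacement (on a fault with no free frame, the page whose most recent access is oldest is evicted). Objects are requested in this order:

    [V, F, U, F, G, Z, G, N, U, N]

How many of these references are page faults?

7

V -> fault, frames [V]
F -> fault, frames [V, F]
U -> fault, frames [V, F, U]
F -> hit
G -> fault, frames [V, U, F, G]
Z -> fault, evict V, frames [U, F, G, Z]
G -> hit
N -> fault, evict U, frames [F, Z, G, N]
U -> fault, evict F, frames [Z, G, N, U]
N -> hit
Page faults: 7.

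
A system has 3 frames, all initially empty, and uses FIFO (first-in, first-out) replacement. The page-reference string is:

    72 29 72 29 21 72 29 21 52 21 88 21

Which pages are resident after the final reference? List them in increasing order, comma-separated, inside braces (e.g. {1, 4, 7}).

{21, 52, 88}

72: miss, frames (72)
29: miss, frames (72 29)
72: hit
29: hit
21: miss, frames (72 29 21)
72: hit
29: hit
21: hit
52: miss, evict 72, frames (29 21 52)
21: hit
88: miss, evict 29, frames (21 52 88)
21: hit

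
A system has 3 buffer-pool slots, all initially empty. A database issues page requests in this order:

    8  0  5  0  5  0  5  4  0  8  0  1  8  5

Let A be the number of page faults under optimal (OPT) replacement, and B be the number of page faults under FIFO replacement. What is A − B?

-2

Under OPT: F F F . . . . F . . . F . F → 6 faults.
Under FIFO: F F F . . . . F . F F F . F → 8 faults.
A − B = 6 − 8 = -2.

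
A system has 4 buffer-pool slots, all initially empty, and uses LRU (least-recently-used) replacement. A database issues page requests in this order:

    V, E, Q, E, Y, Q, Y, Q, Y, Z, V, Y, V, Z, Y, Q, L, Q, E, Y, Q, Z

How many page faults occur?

9

V: fault, frames [V]
E: fault, frames [V, E]
Q: fault, frames [V, E, Q]
E: hit
Y: fault, frames [V, Q, E, Y]
Q: hit
Y: hit
Q: hit
Y: hit
Z: fault, evict V, frames [E, Q, Y, Z]
V: fault, evict E, frames [Q, Y, Z, V]
Y: hit
V: hit
Z: hit
Y: hit
Q: hit
L: fault, evict V, frames [Z, Y, Q, L]
Q: hit
E: fault, evict Z, frames [Y, L, Q, E]
Y: hit
Q: hit
Z: fault, evict L, frames [E, Y, Q, Z]
Page faults: 9.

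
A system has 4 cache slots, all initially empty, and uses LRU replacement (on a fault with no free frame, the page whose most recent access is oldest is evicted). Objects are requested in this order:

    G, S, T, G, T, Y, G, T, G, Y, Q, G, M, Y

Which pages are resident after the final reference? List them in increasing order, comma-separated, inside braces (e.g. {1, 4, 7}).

{G, M, Q, Y}

G → miss, frames (G)
S → miss, frames (G S)
T → miss, frames (G S T)
G → hit
T → hit
Y → miss, frames (S G T Y)
G → hit
T → hit
G → hit
Y → hit
Q → miss, evict S, frames (T G Y Q)
G → hit
M → miss, evict T, frames (Y Q G M)
Y → hit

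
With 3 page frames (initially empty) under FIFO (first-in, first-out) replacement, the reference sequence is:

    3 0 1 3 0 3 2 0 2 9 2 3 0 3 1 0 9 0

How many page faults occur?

3 → miss, frames [3]
0 → miss, frames [3, 0]
1 → miss, frames [3, 0, 1]
3 → hit
0 → hit
3 → hit
2 → miss, evict 3, frames [0, 1, 2]
0 → hit
2 → hit
9 → miss, evict 0, frames [1, 2, 9]
2 → hit
3 → miss, evict 1, frames [2, 9, 3]
0 → miss, evict 2, frames [9, 3, 0]
3 → hit
1 → miss, evict 9, frames [3, 0, 1]
0 → hit
9 → miss, evict 3, frames [0, 1, 9]
0 → hit
Page faults: 9.

9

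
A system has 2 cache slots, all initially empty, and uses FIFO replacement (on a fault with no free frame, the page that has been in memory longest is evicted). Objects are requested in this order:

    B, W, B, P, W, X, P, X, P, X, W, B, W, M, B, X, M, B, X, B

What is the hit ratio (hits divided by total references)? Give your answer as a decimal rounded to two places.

0.55

B: miss, frames (B)
W: miss, frames (B W)
B: hit
P: miss, evict B, frames (W P)
W: hit
X: miss, evict W, frames (P X)
P: hit
X: hit
P: hit
X: hit
W: miss, evict P, frames (X W)
B: miss, evict X, frames (W B)
W: hit
M: miss, evict W, frames (B M)
B: hit
X: miss, evict B, frames (M X)
M: hit
B: miss, evict M, frames (X B)
X: hit
B: hit
Hits: 11 of 20 references → 11/20 = 0.5500.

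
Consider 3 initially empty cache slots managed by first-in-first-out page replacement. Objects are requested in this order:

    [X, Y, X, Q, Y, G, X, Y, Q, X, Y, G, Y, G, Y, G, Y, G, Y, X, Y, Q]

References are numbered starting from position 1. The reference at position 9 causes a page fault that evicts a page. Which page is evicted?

pos 1: X -> fault, frames {X}
pos 2: Y -> fault, frames {X,Y}
pos 3: X -> hit
pos 4: Q -> fault, frames {X,Y,Q}
pos 5: Y -> hit
pos 6: G -> fault, evict X, frames {Y,Q,G}
pos 7: X -> fault, evict Y, frames {Q,G,X}
pos 8: Y -> fault, evict Q, frames {G,X,Y}
pos 9: Q -> fault, evict G, frames {X,Y,Q}
At position 9, page G is evicted.

G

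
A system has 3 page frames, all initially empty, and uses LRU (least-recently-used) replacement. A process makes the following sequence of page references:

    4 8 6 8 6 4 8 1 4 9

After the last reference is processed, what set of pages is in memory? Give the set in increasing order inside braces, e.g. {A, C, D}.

4 -> miss, frames (4)
8 -> miss, frames (4 8)
6 -> miss, frames (4 8 6)
8 -> hit
6 -> hit
4 -> hit
8 -> hit
1 -> miss, evict 6, frames (4 8 1)
4 -> hit
9 -> miss, evict 8, frames (1 4 9)

{1, 4, 9}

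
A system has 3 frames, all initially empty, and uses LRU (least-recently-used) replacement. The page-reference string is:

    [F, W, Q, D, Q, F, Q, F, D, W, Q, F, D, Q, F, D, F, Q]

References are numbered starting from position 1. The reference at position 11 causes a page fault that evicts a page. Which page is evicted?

F

pos 1: F -> miss, frames {F}
pos 2: W -> miss, frames {F,W}
pos 3: Q -> miss, frames {F,W,Q}
pos 4: D -> miss, evict F, frames {W,Q,D}
pos 5: Q -> hit
pos 6: F -> miss, evict W, frames {D,Q,F}
pos 7: Q -> hit
pos 8: F -> hit
pos 9: D -> hit
pos 10: W -> miss, evict Q, frames {F,D,W}
pos 11: Q -> miss, evict F, frames {D,W,Q}
At position 11, page F is evicted.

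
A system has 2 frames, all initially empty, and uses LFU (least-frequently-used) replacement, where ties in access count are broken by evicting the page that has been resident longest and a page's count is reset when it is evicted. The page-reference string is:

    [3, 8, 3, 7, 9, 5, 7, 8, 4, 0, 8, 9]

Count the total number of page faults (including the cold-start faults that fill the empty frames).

11

3 → fault, frames [3]
8 → fault, frames [3, 8]
3 → hit
7 → fault, evict 8, frames [3, 7]
9 → fault, evict 7, frames [3, 9]
5 → fault, evict 9, frames [3, 5]
7 → fault, evict 5, frames [3, 7]
8 → fault, evict 7, frames [3, 8]
4 → fault, evict 8, frames [3, 4]
0 → fault, evict 4, frames [3, 0]
8 → fault, evict 0, frames [3, 8]
9 → fault, evict 8, frames [3, 9]
Page faults: 11.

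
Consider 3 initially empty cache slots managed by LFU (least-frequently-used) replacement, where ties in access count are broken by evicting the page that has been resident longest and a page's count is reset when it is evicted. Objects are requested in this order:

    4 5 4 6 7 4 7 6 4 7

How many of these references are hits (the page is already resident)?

4: miss, frames {4}
5: miss, frames {4,5}
4: hit
6: miss, frames {4,5,6}
7: miss, evict 5, frames {4,6,7}
4: hit
7: hit
6: hit
4: hit
7: hit
Hits: 6.

6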